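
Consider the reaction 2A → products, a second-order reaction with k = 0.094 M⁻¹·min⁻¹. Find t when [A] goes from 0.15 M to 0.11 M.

25.79 min

Step 1: For second-order: t = (1/[A] - 1/[A]₀)/k
Step 2: t = (1/0.11 - 1/0.15)/0.094
Step 3: t = (9.091 - 6.667)/0.094
Step 4: t = 2.424/0.094 = 25.79 min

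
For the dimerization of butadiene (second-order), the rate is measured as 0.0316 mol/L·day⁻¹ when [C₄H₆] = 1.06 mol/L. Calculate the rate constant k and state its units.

0.02812 (mol/L)⁻¹·day⁻¹

Step 1: rate = k[C₄H₆]^2, so k = rate / [C₄H₆]^2.
Step 2: k = 0.0316 / (1.06)^2 = 0.0316 / 1.124.
Step 3: k = 0.02812 (mol/L)⁻¹·day⁻¹.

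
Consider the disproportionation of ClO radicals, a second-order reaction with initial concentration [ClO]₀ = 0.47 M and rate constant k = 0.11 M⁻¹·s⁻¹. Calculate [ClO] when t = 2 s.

0.426 M

Step 1: For a second-order reaction: 1/[ClO] = 1/[ClO]₀ + kt
Step 2: 1/[ClO] = 1/0.47 + 0.11 × 2
Step 3: 1/[ClO] = 2.128 + 0.22 = 2.348
Step 4: [ClO] = 1/2.348 = 0.426 M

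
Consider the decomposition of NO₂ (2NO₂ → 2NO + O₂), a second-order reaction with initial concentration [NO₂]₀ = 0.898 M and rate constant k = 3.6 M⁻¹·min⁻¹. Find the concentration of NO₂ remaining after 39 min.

0.007066 M

Step 1: For a second-order reaction: 1/[NO₂] = 1/[NO₂]₀ + kt
Step 2: 1/[NO₂] = 1/0.898 + 3.6 × 39
Step 3: 1/[NO₂] = 1.114 + 140.4 = 141.5
Step 4: [NO₂] = 1/141.5 = 0.007066 M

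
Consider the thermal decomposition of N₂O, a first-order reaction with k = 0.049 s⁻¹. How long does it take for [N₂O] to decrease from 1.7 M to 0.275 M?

37.18 s

Step 1: For first-order: t = ln([N₂O]₀/[N₂O])/k
Step 2: t = ln(1.7/0.275)/0.049
Step 3: t = ln(6.182)/0.049
Step 4: t = 1.822/0.049 = 37.18 s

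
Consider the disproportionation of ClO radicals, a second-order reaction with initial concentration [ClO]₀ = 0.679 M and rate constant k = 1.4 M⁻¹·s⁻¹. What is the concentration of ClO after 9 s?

0.07106 M

Step 1: For a second-order reaction: 1/[ClO] = 1/[ClO]₀ + kt
Step 2: 1/[ClO] = 1/0.679 + 1.4 × 9
Step 3: 1/[ClO] = 1.473 + 12.6 = 14.07
Step 4: [ClO] = 1/14.07 = 0.07106 M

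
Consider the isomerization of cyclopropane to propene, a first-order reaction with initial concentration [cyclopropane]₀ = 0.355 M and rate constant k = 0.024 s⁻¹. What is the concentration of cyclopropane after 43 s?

0.1265 M

Step 1: For a first-order reaction: [cyclopropane] = [cyclopropane]₀ × e^(-kt)
Step 2: [cyclopropane] = 0.355 × e^(-0.024 × 43)
Step 3: [cyclopropane] = 0.355 × e^(-1.032)
Step 4: [cyclopropane] = 0.355 × 0.356294 = 0.1265 M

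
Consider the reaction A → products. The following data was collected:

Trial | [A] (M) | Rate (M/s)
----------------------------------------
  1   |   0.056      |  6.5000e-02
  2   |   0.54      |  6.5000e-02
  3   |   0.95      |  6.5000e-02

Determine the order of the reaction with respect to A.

zeroth order (0)

Step 1: Compare trials - when concentration changes, rate stays constant.
Step 2: rate₂/rate₁ = 6.5000e-02/6.5000e-02 = 1
Step 3: [A]₂/[A]₁ = 0.54/0.056 = 9.643
Step 4: Since rate ratio ≈ (conc ratio)^0, the reaction is zeroth order.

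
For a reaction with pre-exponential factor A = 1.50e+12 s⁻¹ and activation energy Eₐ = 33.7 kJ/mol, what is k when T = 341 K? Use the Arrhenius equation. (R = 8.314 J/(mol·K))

1.03e+07 s⁻¹

Step 1: Use the Arrhenius equation: k = A × exp(-Eₐ/RT)
Step 2: Convert Eₐ to J/mol: 33.7 kJ/mol = 33700 J/mol
Step 3: Calculate the exponent: -Eₐ/(RT) = -33700/(8.314 × 341) = -11.88681
Step 4: k = 1.50e+12 × exp(-11.88681)
Step 5: k = 1.50e+12 × 6.88056e-06 = 1.0321e+07 s⁻¹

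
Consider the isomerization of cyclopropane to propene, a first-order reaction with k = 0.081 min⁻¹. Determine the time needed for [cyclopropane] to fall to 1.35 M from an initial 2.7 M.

8.557 min

Step 1: For first-order: t = ln([cyclopropane]₀/[cyclopropane])/k
Step 2: t = ln(2.7/1.35)/0.081
Step 3: t = ln(2)/0.081
Step 4: t = 0.6931/0.081 = 8.557 min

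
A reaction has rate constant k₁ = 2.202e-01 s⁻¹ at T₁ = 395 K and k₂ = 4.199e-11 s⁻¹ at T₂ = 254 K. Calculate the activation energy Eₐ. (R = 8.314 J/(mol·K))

132.4 kJ/mol

Step 1: Use the two-temperature Arrhenius form: ln(k₂/k₁) = -Eₐ/R × (1/T₂ - 1/T₁)
Step 2: ln(k₂/k₁) = ln(4.199e-11/2.202e-01) = ln(1.9069e-10) = -22.3804
Step 3: 1/T₂ - 1/T₁ = 1/254 - 1/395 = 1.405362e-03 K⁻¹
Step 4: Eₐ = -R × ln(k₂/k₁) / (1/T₂ - 1/T₁) = -8.314 × -22.3804 / 1.405362e-03
Step 5: Eₐ = 1.3240e+05 J/mol = 132.4 kJ/mol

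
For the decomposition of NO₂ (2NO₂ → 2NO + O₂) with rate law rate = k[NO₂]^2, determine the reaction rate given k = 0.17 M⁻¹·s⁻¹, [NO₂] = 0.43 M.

0.03143 M/s

Step 1: Identify the rate law: rate = k[NO₂]^2
Step 2: Substitute values: rate = 0.17 × (0.43)^2
Step 3: Calculate: rate = 0.17 × 0.1849 = 0.031433 M/s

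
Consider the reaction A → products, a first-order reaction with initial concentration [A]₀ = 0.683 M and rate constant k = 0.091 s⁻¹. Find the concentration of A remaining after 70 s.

0.001169 M

Step 1: For a first-order reaction: [A] = [A]₀ × e^(-kt)
Step 2: [A] = 0.683 × e^(-0.091 × 70)
Step 3: [A] = 0.683 × e^(-6.37)
Step 4: [A] = 0.683 × 0.00171216 = 0.001169 M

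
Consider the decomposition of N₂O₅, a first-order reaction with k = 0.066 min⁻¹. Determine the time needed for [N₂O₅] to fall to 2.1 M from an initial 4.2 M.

10.5 min

Step 1: For first-order: t = ln([N₂O₅]₀/[N₂O₅])/k
Step 2: t = ln(4.2/2.1)/0.066
Step 3: t = ln(2)/0.066
Step 4: t = 0.6931/0.066 = 10.5 min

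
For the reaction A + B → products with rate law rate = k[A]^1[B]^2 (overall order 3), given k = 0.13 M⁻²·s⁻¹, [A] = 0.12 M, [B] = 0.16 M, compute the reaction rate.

0.0003994 M/s

Step 1: The rate law is rate = k[A]^1[B]^2, overall order = 1+2 = 3
Step 2: Substitute values: rate = 0.13 × (0.12)^1 × (0.16)^2
Step 3: rate = 0.13 × 0.12 × 0.0256 = 0.00039936 M/s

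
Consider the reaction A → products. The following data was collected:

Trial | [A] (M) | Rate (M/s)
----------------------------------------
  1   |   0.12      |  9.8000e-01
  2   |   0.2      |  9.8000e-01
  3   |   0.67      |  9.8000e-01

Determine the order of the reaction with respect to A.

zeroth order (0)

Step 1: Compare trials - when concentration changes, rate stays constant.
Step 2: rate₂/rate₁ = 9.8000e-01/9.8000e-01 = 1
Step 3: [A]₂/[A]₁ = 0.2/0.12 = 1.667
Step 4: Since rate ratio ≈ (conc ratio)^0, the reaction is zeroth order.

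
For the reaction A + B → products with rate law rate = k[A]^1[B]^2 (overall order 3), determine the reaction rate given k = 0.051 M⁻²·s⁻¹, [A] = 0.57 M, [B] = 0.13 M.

0.0004913 M/s

Step 1: The rate law is rate = k[A]^1[B]^2, overall order = 1+2 = 3
Step 2: Substitute values: rate = 0.051 × (0.57)^1 × (0.13)^2
Step 3: rate = 0.051 × 0.57 × 0.0169 = 0.000491283 M/s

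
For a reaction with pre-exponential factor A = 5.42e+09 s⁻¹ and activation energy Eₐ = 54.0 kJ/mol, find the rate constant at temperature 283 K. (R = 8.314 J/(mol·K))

5.84e-01 s⁻¹

Step 1: Use the Arrhenius equation: k = A × exp(-Eₐ/RT)
Step 2: Convert Eₐ to J/mol: 54.0 kJ/mol = 54000 J/mol
Step 3: Calculate the exponent: -Eₐ/(RT) = -54000/(8.314 × 283) = -22.95077
Step 4: k = 5.42e+09 × exp(-22.95077)
Step 5: k = 5.42e+09 × 1.07797e-10 = 5.8426e-01 s⁻¹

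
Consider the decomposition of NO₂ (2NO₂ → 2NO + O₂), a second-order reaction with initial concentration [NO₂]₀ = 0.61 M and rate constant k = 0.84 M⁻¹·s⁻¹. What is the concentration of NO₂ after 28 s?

0.03975 M

Step 1: For a second-order reaction: 1/[NO₂] = 1/[NO₂]₀ + kt
Step 2: 1/[NO₂] = 1/0.61 + 0.84 × 28
Step 3: 1/[NO₂] = 1.639 + 23.52 = 25.16
Step 4: [NO₂] = 1/25.16 = 0.03975 M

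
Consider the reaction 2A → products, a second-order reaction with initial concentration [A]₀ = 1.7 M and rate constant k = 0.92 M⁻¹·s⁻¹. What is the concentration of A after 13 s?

0.07969 M

Step 1: For a second-order reaction: 1/[A] = 1/[A]₀ + kt
Step 2: 1/[A] = 1/1.7 + 0.92 × 13
Step 3: 1/[A] = 0.5882 + 11.96 = 12.55
Step 4: [A] = 1/12.55 = 0.07969 M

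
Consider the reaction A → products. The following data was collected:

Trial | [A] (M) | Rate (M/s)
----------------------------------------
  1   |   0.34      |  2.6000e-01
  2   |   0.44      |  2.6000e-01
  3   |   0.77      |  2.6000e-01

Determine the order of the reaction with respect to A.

zeroth order (0)

Step 1: Compare trials - when concentration changes, rate stays constant.
Step 2: rate₂/rate₁ = 2.6000e-01/2.6000e-01 = 1
Step 3: [A]₂/[A]₁ = 0.44/0.34 = 1.294
Step 4: Since rate ratio ≈ (conc ratio)^0, the reaction is zeroth order.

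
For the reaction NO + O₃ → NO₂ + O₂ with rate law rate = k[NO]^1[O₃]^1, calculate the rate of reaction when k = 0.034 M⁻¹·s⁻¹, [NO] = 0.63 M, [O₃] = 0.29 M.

0.006212 M/s

Step 1: The rate law is rate = k[NO]^1[O₃]^1
Step 2: Substitute: rate = 0.034 × (0.63)^1 × (0.29)^1
Step 3: rate = 0.034 × 0.63 × 0.29 = 0.0062118 M/s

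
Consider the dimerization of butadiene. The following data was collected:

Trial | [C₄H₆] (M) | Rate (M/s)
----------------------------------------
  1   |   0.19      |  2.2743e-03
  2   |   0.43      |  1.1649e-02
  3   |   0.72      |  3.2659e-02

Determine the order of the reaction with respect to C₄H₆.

second order (2)

Step 1: Compare trials to find order n where rate₂/rate₁ = ([C₄H₆]₂/[C₄H₆]₁)^n
Step 2: rate₂/rate₁ = 1.1649e-02/2.2743e-03 = 5.122
Step 3: [C₄H₆]₂/[C₄H₆]₁ = 0.43/0.19 = 2.263
Step 4: n = ln(5.122)/ln(2.263) = 2.00 ≈ 2
Step 5: The reaction is second order in C₄H₆.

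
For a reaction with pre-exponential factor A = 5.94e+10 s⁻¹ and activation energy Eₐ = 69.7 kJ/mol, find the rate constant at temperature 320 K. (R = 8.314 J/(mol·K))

2.49e-01 s⁻¹

Step 1: Use the Arrhenius equation: k = A × exp(-Eₐ/RT)
Step 2: Convert Eₐ to J/mol: 69.7 kJ/mol = 69700 J/mol
Step 3: Calculate the exponent: -Eₐ/(RT) = -69700/(8.314 × 320) = -26.19828
Step 4: k = 5.94e+10 × exp(-26.19828)
Step 5: k = 5.94e+10 × 4.19017e-12 = 2.4890e-01 s⁻¹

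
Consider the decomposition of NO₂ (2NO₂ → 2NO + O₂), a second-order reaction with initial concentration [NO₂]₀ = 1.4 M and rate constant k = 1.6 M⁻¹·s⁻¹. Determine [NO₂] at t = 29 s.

0.02122 M

Step 1: For a second-order reaction: 1/[NO₂] = 1/[NO₂]₀ + kt
Step 2: 1/[NO₂] = 1/1.4 + 1.6 × 29
Step 3: 1/[NO₂] = 0.7143 + 46.4 = 47.11
Step 4: [NO₂] = 1/47.11 = 0.02122 M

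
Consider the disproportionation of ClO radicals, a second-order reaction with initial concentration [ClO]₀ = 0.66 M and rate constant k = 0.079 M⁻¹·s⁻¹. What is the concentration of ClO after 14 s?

0.3815 M

Step 1: For a second-order reaction: 1/[ClO] = 1/[ClO]₀ + kt
Step 2: 1/[ClO] = 1/0.66 + 0.079 × 14
Step 3: 1/[ClO] = 1.515 + 1.106 = 2.621
Step 4: [ClO] = 1/2.621 = 0.3815 M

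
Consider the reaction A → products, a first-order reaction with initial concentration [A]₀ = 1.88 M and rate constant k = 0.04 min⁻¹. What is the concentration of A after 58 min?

0.1848 M

Step 1: For a first-order reaction: [A] = [A]₀ × e^(-kt)
Step 2: [A] = 1.88 × e^(-0.04 × 58)
Step 3: [A] = 1.88 × e^(-2.32)
Step 4: [A] = 1.88 × 0.0982736 = 0.1848 M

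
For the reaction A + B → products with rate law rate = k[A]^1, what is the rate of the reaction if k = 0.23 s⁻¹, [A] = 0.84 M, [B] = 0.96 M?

0.1932 M/s

Step 1: The rate law is rate = k[A]^1
Step 2: Note that the rate does not depend on [B] (zero order in B).
Step 3: rate = 0.23 × (0.84)^1 = 0.1932 M/s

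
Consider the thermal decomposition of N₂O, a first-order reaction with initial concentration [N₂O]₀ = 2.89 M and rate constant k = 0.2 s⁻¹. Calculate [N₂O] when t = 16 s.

0.1178 M

Step 1: For a first-order reaction: [N₂O] = [N₂O]₀ × e^(-kt)
Step 2: [N₂O] = 2.89 × e^(-0.2 × 16)
Step 3: [N₂O] = 2.89 × e^(-3.2)
Step 4: [N₂O] = 2.89 × 0.0407622 = 0.1178 M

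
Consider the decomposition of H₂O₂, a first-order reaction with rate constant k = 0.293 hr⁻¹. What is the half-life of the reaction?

2.366 hr

Step 1: For a first-order reaction, t₁/₂ = ln(2)/k
Step 2: t₁/₂ = ln(2)/0.293
Step 3: t₁/₂ = 0.6931/0.293 = 2.366 hr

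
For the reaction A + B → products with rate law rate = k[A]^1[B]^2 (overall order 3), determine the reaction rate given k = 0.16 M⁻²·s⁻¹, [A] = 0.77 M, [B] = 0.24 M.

0.007096 M/s

Step 1: The rate law is rate = k[A]^1[B]^2, overall order = 1+2 = 3
Step 2: Substitute values: rate = 0.16 × (0.77)^1 × (0.24)^2
Step 3: rate = 0.16 × 0.77 × 0.0576 = 0.00709632 M/s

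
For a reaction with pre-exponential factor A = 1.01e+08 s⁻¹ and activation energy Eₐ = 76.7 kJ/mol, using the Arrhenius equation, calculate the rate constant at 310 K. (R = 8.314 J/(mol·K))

1.20e-05 s⁻¹

Step 1: Use the Arrhenius equation: k = A × exp(-Eₐ/RT)
Step 2: Convert Eₐ to J/mol: 76.7 kJ/mol = 76700 J/mol
Step 3: Calculate the exponent: -Eₐ/(RT) = -76700/(8.314 × 310) = -29.75936
Step 4: k = 1.01e+08 × exp(-29.75936)
Step 5: k = 1.01e+08 × 1.19035e-13 = 1.2023e-05 s⁻¹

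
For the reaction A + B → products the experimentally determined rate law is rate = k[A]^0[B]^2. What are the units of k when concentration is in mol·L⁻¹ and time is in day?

(mol·L⁻¹)⁻¹·day⁻¹

Step 1: Overall order = 0 + 2 = 2.
Step 2: rate has units mol·L⁻¹·day⁻¹; [A]^0[B]^2 has units (mol·L⁻¹)^2.
Step 3: k = rate/([A]^0[B]^2), so units of k = (mol·L⁻¹)^(1-2)·day⁻¹ = (mol·L⁻¹)⁻¹·day⁻¹.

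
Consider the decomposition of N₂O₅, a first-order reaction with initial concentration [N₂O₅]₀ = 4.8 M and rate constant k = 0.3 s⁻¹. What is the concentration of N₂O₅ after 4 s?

1.446 M

Step 1: For a first-order reaction: [N₂O₅] = [N₂O₅]₀ × e^(-kt)
Step 2: [N₂O₅] = 4.8 × e^(-0.3 × 4)
Step 3: [N₂O₅] = 4.8 × e^(-1.2)
Step 4: [N₂O₅] = 4.8 × 0.301194 = 1.446 M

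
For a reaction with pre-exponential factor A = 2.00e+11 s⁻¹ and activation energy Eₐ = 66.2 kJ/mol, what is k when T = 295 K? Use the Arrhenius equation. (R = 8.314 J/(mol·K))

3.79e-01 s⁻¹

Step 1: Use the Arrhenius equation: k = A × exp(-Eₐ/RT)
Step 2: Convert Eₐ to J/mol: 66.2 kJ/mol = 66200 J/mol
Step 3: Calculate the exponent: -Eₐ/(RT) = -66200/(8.314 × 295) = -26.99143
Step 4: k = 2.00e+11 × exp(-26.99143)
Step 5: k = 2.00e+11 × 1.89571e-12 = 3.7914e-01 s⁻¹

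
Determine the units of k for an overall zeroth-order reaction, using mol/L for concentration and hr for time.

mol/L·hr⁻¹

Step 1: For overall order n, rate = k × (concentration)^n.
Step 2: Rate has units mol/L·hr⁻¹; concentration term has units (mol/L)^0.
Step 3: k = rate / (concentration)^n, so units of k = (mol/L)^(1-0)·hr⁻¹ = mol/L·hr⁻¹.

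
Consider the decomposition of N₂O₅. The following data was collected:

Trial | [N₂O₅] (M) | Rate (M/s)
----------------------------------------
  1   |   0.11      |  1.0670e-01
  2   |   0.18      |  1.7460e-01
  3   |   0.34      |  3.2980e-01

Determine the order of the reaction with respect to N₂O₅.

first order (1)

Step 1: Compare trials to find order n where rate₂/rate₁ = ([N₂O₅]₂/[N₂O₅]₁)^n
Step 2: rate₂/rate₁ = 1.7460e-01/1.0670e-01 = 1.636
Step 3: [N₂O₅]₂/[N₂O₅]₁ = 0.18/0.11 = 1.636
Step 4: n = ln(1.636)/ln(1.636) = 1.00 ≈ 1
Step 5: The reaction is first order in N₂O₅.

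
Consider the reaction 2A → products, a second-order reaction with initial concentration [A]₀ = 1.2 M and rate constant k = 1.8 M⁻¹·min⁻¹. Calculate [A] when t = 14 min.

0.03841 M

Step 1: For a second-order reaction: 1/[A] = 1/[A]₀ + kt
Step 2: 1/[A] = 1/1.2 + 1.8 × 14
Step 3: 1/[A] = 0.8333 + 25.2 = 26.03
Step 4: [A] = 1/26.03 = 0.03841 M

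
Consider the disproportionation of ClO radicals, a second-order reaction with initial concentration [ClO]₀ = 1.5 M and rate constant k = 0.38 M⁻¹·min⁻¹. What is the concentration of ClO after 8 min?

0.2698 M

Step 1: For a second-order reaction: 1/[ClO] = 1/[ClO]₀ + kt
Step 2: 1/[ClO] = 1/1.5 + 0.38 × 8
Step 3: 1/[ClO] = 0.6667 + 3.04 = 3.707
Step 4: [ClO] = 1/3.707 = 0.2698 M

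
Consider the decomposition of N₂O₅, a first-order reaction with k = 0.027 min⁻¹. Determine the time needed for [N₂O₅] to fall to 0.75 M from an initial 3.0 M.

51.34 min

Step 1: For first-order: t = ln([N₂O₅]₀/[N₂O₅])/k
Step 2: t = ln(3.0/0.75)/0.027
Step 3: t = ln(4)/0.027
Step 4: t = 1.386/0.027 = 51.34 min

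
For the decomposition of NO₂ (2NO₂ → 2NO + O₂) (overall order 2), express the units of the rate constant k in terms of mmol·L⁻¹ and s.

(mmol·L⁻¹)⁻¹·s⁻¹

Step 1: For overall order n, rate = k × (concentration)^n.
Step 2: Rate has units mmol·L⁻¹·s⁻¹; concentration term has units (mmol·L⁻¹)^2.
Step 3: k = rate / (concentration)^n, so units of k = (mmol·L⁻¹)^(1-2)·s⁻¹ = (mmol·L⁻¹)⁻¹·s⁻¹.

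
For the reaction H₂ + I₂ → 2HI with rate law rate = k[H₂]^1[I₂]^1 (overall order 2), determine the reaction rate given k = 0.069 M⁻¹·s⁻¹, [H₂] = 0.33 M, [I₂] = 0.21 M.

0.004782 M/s

Step 1: The rate law is rate = k[H₂]^1[I₂]^1, overall order = 1+1 = 2
Step 2: Substitute values: rate = 0.069 × (0.33)^1 × (0.21)^1
Step 3: rate = 0.069 × 0.33 × 0.21 = 0.0047817 M/s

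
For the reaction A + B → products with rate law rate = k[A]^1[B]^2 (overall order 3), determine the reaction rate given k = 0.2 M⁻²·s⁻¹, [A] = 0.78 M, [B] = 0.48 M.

0.03594 M/s

Step 1: The rate law is rate = k[A]^1[B]^2, overall order = 1+2 = 3
Step 2: Substitute values: rate = 0.2 × (0.78)^1 × (0.48)^2
Step 3: rate = 0.2 × 0.78 × 0.2304 = 0.0359424 M/s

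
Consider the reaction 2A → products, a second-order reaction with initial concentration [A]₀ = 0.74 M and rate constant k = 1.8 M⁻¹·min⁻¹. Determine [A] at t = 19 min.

0.02813 M

Step 1: For a second-order reaction: 1/[A] = 1/[A]₀ + kt
Step 2: 1/[A] = 1/0.74 + 1.8 × 19
Step 3: 1/[A] = 1.351 + 34.2 = 35.55
Step 4: [A] = 1/35.55 = 0.02813 M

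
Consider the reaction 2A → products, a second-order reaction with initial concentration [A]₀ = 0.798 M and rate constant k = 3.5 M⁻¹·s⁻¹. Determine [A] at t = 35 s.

0.008081 M

Step 1: For a second-order reaction: 1/[A] = 1/[A]₀ + kt
Step 2: 1/[A] = 1/0.798 + 3.5 × 35
Step 3: 1/[A] = 1.253 + 122.5 = 123.8
Step 4: [A] = 1/123.8 = 0.008081 M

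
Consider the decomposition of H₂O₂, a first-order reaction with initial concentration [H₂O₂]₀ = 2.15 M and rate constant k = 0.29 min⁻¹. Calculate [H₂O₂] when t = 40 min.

1.971e-05 M

Step 1: For a first-order reaction: [H₂O₂] = [H₂O₂]₀ × e^(-kt)
Step 2: [H₂O₂] = 2.15 × e^(-0.29 × 40)
Step 3: [H₂O₂] = 2.15 × e^(-11.6)
Step 4: [H₂O₂] = 2.15 × 9.16609e-06 = 1.971e-05 M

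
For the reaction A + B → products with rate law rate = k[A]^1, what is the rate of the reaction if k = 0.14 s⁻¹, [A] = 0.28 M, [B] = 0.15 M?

0.0392 M/s

Step 1: The rate law is rate = k[A]^1
Step 2: Note that the rate does not depend on [B] (zero order in B).
Step 3: rate = 0.14 × (0.28)^1 = 0.0392 M/s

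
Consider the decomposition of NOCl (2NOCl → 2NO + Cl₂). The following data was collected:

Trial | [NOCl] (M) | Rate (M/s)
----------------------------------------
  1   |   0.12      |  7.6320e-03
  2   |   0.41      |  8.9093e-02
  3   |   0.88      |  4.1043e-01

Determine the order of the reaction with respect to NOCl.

second order (2)

Step 1: Compare trials to find order n where rate₂/rate₁ = ([NOCl]₂/[NOCl]₁)^n
Step 2: rate₂/rate₁ = 8.9093e-02/7.6320e-03 = 11.67
Step 3: [NOCl]₂/[NOCl]₁ = 0.41/0.12 = 3.417
Step 4: n = ln(11.67)/ln(3.417) = 2.00 ≈ 2
Step 5: The reaction is second order in NOCl.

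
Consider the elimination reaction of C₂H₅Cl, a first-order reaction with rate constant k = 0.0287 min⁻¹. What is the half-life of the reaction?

24.15 min

Step 1: For a first-order reaction, t₁/₂ = ln(2)/k
Step 2: t₁/₂ = ln(2)/0.0287
Step 3: t₁/₂ = 0.6931/0.0287 = 24.15 min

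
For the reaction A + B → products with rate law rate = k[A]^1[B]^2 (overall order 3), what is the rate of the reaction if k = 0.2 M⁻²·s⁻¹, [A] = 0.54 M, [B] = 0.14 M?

0.002117 M/s

Step 1: The rate law is rate = k[A]^1[B]^2, overall order = 1+2 = 3
Step 2: Substitute values: rate = 0.2 × (0.54)^1 × (0.14)^2
Step 3: rate = 0.2 × 0.54 × 0.0196 = 0.0021168 M/s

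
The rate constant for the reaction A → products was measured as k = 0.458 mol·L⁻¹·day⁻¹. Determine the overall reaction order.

zeroth order (0)

Step 1: The units of k for an nth-order reaction are (concentration)^(1-n)·(time)⁻¹.
Step 2: Here k has units mol·L⁻¹·day⁻¹, so the concentration exponent is 1.
Step 3: 1 - n = 1 ⇒ n = 0. The reaction is zeroth order.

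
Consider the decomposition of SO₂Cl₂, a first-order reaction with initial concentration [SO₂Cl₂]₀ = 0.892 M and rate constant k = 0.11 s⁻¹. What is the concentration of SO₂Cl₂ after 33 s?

0.02365 M

Step 1: For a first-order reaction: [SO₂Cl₂] = [SO₂Cl₂]₀ × e^(-kt)
Step 2: [SO₂Cl₂] = 0.892 × e^(-0.11 × 33)
Step 3: [SO₂Cl₂] = 0.892 × e^(-3.63)
Step 4: [SO₂Cl₂] = 0.892 × 0.0265162 = 0.02365 M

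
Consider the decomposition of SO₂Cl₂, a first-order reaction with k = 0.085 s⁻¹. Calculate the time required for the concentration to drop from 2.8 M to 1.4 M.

8.155 s

Step 1: For first-order: t = ln([SO₂Cl₂]₀/[SO₂Cl₂])/k
Step 2: t = ln(2.8/1.4)/0.085
Step 3: t = ln(2)/0.085
Step 4: t = 0.6931/0.085 = 8.155 s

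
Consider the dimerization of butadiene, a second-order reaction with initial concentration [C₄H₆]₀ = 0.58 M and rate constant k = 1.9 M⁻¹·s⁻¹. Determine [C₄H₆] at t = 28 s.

0.01821 M

Step 1: For a second-order reaction: 1/[C₄H₆] = 1/[C₄H₆]₀ + kt
Step 2: 1/[C₄H₆] = 1/0.58 + 1.9 × 28
Step 3: 1/[C₄H₆] = 1.724 + 53.2 = 54.92
Step 4: [C₄H₆] = 1/54.92 = 0.01821 M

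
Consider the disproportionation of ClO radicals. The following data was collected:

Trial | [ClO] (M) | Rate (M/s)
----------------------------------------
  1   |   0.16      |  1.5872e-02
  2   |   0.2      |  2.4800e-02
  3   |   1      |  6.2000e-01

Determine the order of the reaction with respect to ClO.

second order (2)

Step 1: Compare trials to find order n where rate₂/rate₁ = ([ClO]₂/[ClO]₁)^n
Step 2: rate₂/rate₁ = 2.4800e-02/1.5872e-02 = 1.563
Step 3: [ClO]₂/[ClO]₁ = 0.2/0.16 = 1.25
Step 4: n = ln(1.563)/ln(1.25) = 2.00 ≈ 2
Step 5: The reaction is second order in ClO.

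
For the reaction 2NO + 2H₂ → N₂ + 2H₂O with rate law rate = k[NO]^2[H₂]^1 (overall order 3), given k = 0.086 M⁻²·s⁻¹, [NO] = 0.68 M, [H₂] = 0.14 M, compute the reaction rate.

0.005567 M/s

Step 1: The rate law is rate = k[NO]^2[H₂]^1, overall order = 2+1 = 3
Step 2: Substitute values: rate = 0.086 × (0.68)^2 × (0.14)^1
Step 3: rate = 0.086 × 0.4624 × 0.14 = 0.0055673 M/s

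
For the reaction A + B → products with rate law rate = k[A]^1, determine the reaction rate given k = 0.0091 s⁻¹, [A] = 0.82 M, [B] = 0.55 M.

0.007462 M/s

Step 1: The rate law is rate = k[A]^1
Step 2: Note that the rate does not depend on [B] (zero order in B).
Step 3: rate = 0.0091 × (0.82)^1 = 0.007462 M/s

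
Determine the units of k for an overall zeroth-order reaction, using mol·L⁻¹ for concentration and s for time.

mol·L⁻¹·s⁻¹

Step 1: For overall order n, rate = k × (concentration)^n.
Step 2: Rate has units mol·L⁻¹·s⁻¹; concentration term has units (mol·L⁻¹)^0.
Step 3: k = rate / (concentration)^n, so units of k = (mol·L⁻¹)^(1-0)·s⁻¹ = mol·L⁻¹·s⁻¹.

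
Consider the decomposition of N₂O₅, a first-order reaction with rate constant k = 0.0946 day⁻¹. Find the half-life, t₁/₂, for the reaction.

7.327 day

Step 1: For a first-order reaction, t₁/₂ = ln(2)/k
Step 2: t₁/₂ = ln(2)/0.0946
Step 3: t₁/₂ = 0.6931/0.0946 = 7.327 day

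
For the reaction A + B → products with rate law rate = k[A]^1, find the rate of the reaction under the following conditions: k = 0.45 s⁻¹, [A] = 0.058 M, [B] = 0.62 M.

0.0261 M/s

Step 1: The rate law is rate = k[A]^1
Step 2: Note that the rate does not depend on [B] (zero order in B).
Step 3: rate = 0.45 × (0.058)^1 = 0.0261 M/s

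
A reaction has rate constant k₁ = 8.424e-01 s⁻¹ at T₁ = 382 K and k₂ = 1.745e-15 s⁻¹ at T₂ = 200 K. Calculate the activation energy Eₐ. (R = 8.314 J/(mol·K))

118.0 kJ/mol

Step 1: Use the two-temperature Arrhenius form: ln(k₂/k₁) = -Eₐ/R × (1/T₂ - 1/T₁)
Step 2: ln(k₂/k₁) = ln(1.745e-15/8.424e-01) = ln(2.07146e-15) = -33.8105
Step 3: 1/T₂ - 1/T₁ = 1/200 - 1/382 = 2.382199e-03 K⁻¹
Step 4: Eₐ = -R × ln(k₂/k₁) / (1/T₂ - 1/T₁) = -8.314 × -33.8105 / 2.382199e-03
Step 5: Eₐ = 1.1800e+05 J/mol = 118.0 kJ/mol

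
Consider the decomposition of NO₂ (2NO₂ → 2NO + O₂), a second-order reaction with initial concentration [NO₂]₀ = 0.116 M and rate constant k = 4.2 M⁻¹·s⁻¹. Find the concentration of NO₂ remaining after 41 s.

0.00553 M

Step 1: For a second-order reaction: 1/[NO₂] = 1/[NO₂]₀ + kt
Step 2: 1/[NO₂] = 1/0.116 + 4.2 × 41
Step 3: 1/[NO₂] = 8.621 + 172.2 = 180.8
Step 4: [NO₂] = 1/180.8 = 0.00553 M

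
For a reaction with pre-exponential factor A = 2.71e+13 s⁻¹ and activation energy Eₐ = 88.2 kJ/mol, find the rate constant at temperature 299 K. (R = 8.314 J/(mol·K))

1.06e-02 s⁻¹

Step 1: Use the Arrhenius equation: k = A × exp(-Eₐ/RT)
Step 2: Convert Eₐ to J/mol: 88.2 kJ/mol = 88200 J/mol
Step 3: Calculate the exponent: -Eₐ/(RT) = -88200/(8.314 × 299) = -35.48031
Step 4: k = 2.71e+13 × exp(-35.48031)
Step 5: k = 2.71e+13 × 3.90029e-16 = 1.0570e-02 s⁻¹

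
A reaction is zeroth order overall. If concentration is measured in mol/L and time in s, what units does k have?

mol/L·s⁻¹

Step 1: For overall order n, rate = k × (concentration)^n.
Step 2: Rate has units mol/L·s⁻¹; concentration term has units (mol/L)^0.
Step 3: k = rate / (concentration)^n, so units of k = (mol/L)^(1-0)·s⁻¹ = mol/L·s⁻¹.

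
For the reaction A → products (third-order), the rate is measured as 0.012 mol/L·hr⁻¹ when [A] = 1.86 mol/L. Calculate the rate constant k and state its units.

0.001865 (mol/L)⁻²·hr⁻¹

Step 1: rate = k[A]^3, so k = rate / [A]^3.
Step 2: k = 0.012 / (1.86)^3 = 0.012 / 6.435.
Step 3: k = 0.001865 (mol/L)⁻²·hr⁻¹.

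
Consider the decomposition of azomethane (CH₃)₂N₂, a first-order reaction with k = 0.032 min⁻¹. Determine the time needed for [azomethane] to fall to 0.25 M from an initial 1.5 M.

55.99 min

Step 1: For first-order: t = ln([azomethane]₀/[azomethane])/k
Step 2: t = ln(1.5/0.25)/0.032
Step 3: t = ln(6)/0.032
Step 4: t = 1.792/0.032 = 55.99 min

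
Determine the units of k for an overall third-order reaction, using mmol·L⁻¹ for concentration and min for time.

(mmol·L⁻¹)⁻²·min⁻¹

Step 1: For overall order n, rate = k × (concentration)^n.
Step 2: Rate has units mmol·L⁻¹·min⁻¹; concentration term has units (mmol·L⁻¹)^3.
Step 3: k = rate / (concentration)^n, so units of k = (mmol·L⁻¹)^(1-3)·min⁻¹ = (mmol·L⁻¹)⁻²·min⁻¹.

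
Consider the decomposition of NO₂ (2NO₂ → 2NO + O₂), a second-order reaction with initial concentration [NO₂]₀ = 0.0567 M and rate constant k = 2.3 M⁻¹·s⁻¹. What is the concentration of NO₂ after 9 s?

0.02608 M

Step 1: For a second-order reaction: 1/[NO₂] = 1/[NO₂]₀ + kt
Step 2: 1/[NO₂] = 1/0.0567 + 2.3 × 9
Step 3: 1/[NO₂] = 17.64 + 20.7 = 38.34
Step 4: [NO₂] = 1/38.34 = 0.02608 M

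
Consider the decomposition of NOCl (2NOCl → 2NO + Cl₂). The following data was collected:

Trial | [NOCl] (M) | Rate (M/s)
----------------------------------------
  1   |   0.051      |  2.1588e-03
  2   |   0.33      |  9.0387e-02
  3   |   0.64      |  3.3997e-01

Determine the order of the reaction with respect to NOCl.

second order (2)

Step 1: Compare trials to find order n where rate₂/rate₁ = ([NOCl]₂/[NOCl]₁)^n
Step 2: rate₂/rate₁ = 9.0387e-02/2.1588e-03 = 41.87
Step 3: [NOCl]₂/[NOCl]₁ = 0.33/0.051 = 6.471
Step 4: n = ln(41.87)/ln(6.471) = 2.00 ≈ 2
Step 5: The reaction is second order in NOCl.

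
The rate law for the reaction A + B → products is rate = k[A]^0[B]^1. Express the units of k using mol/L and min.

min⁻¹

Step 1: Overall order = 0 + 1 = 1.
Step 2: rate has units mol/L·min⁻¹; [A]^0[B]^1 has units (mol/L)^1.
Step 3: k = rate/([A]^0[B]^1), so units of k = (mol/L)^(1-1)·min⁻¹ = min⁻¹.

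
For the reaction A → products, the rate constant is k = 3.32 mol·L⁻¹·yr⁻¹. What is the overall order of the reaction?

zeroth order (0)

Step 1: The units of k for an nth-order reaction are (concentration)^(1-n)·(time)⁻¹.
Step 2: Here k has units mol·L⁻¹·yr⁻¹, so the concentration exponent is 1.
Step 3: 1 - n = 1 ⇒ n = 0. The reaction is zeroth order.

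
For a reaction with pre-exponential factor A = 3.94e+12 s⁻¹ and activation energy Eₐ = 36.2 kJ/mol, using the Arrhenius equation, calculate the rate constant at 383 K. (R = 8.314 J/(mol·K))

4.55e+07 s⁻¹

Step 1: Use the Arrhenius equation: k = A × exp(-Eₐ/RT)
Step 2: Convert Eₐ to J/mol: 36.2 kJ/mol = 36200 J/mol
Step 3: Calculate the exponent: -Eₐ/(RT) = -36200/(8.314 × 383) = -11.36841
Step 4: k = 3.94e+12 × exp(-11.36841)
Step 5: k = 3.94e+12 × 1.15548e-05 = 4.5526e+07 s⁻¹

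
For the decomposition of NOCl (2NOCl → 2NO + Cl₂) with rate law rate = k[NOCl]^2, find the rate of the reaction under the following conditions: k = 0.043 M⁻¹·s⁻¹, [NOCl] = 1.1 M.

0.05203 M/s

Step 1: Identify the rate law: rate = k[NOCl]^2
Step 2: Substitute values: rate = 0.043 × (1.1)^2
Step 3: Calculate: rate = 0.043 × 1.21 = 0.05203 M/s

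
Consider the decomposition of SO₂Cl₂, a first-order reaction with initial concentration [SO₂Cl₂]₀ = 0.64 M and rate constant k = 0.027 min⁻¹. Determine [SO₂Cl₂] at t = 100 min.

0.04301 M

Step 1: For a first-order reaction: [SO₂Cl₂] = [SO₂Cl₂]₀ × e^(-kt)
Step 2: [SO₂Cl₂] = 0.64 × e^(-0.027 × 100)
Step 3: [SO₂Cl₂] = 0.64 × e^(-2.7)
Step 4: [SO₂Cl₂] = 0.64 × 0.0672055 = 0.04301 M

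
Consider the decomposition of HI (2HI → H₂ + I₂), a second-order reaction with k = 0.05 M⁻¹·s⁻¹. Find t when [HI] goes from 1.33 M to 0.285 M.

55.14 s

Step 1: For second-order: t = (1/[HI] - 1/[HI]₀)/k
Step 2: t = (1/0.285 - 1/1.33)/0.05
Step 3: t = (3.509 - 0.7519)/0.05
Step 4: t = 2.757/0.05 = 55.14 s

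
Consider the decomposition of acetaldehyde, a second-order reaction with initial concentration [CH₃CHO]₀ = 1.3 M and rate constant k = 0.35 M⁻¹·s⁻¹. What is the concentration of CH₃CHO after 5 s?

0.3969 M

Step 1: For a second-order reaction: 1/[CH₃CHO] = 1/[CH₃CHO]₀ + kt
Step 2: 1/[CH₃CHO] = 1/1.3 + 0.35 × 5
Step 3: 1/[CH₃CHO] = 0.7692 + 1.75 = 2.519
Step 4: [CH₃CHO] = 1/2.519 = 0.3969 M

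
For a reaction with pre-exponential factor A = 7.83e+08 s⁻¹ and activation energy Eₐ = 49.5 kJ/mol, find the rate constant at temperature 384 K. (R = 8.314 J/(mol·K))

1.45e+02 s⁻¹

Step 1: Use the Arrhenius equation: k = A × exp(-Eₐ/RT)
Step 2: Convert Eₐ to J/mol: 49.5 kJ/mol = 49500 J/mol
Step 3: Calculate the exponent: -Eₐ/(RT) = -49500/(8.314 × 384) = -15.50472
Step 4: k = 7.83e+08 × exp(-15.50472)
Step 5: k = 7.83e+08 × 1.84665e-07 = 1.4459e+02 s⁻¹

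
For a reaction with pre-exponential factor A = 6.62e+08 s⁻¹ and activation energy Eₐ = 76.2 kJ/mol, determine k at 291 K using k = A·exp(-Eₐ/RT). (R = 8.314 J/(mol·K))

1.39e-05 s⁻¹

Step 1: Use the Arrhenius equation: k = A × exp(-Eₐ/RT)
Step 2: Convert Eₐ to J/mol: 76.2 kJ/mol = 76200 J/mol
Step 3: Calculate the exponent: -Eₐ/(RT) = -76200/(8.314 × 291) = -31.49575
Step 4: k = 6.62e+08 × exp(-31.49575)
Step 5: k = 6.62e+08 × 2.09686e-14 = 1.3881e-05 s⁻¹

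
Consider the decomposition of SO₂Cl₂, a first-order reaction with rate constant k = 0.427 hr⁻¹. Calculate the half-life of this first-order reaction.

1.623 hr

Step 1: For a first-order reaction, t₁/₂ = ln(2)/k
Step 2: t₁/₂ = ln(2)/0.427
Step 3: t₁/₂ = 0.6931/0.427 = 1.623 hr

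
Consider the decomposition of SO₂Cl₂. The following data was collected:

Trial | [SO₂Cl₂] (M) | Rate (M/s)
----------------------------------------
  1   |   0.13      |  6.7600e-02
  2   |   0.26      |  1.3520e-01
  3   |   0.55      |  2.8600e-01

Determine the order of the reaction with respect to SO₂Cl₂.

first order (1)

Step 1: Compare trials to find order n where rate₂/rate₁ = ([SO₂Cl₂]₂/[SO₂Cl₂]₁)^n
Step 2: rate₂/rate₁ = 1.3520e-01/6.7600e-02 = 2
Step 3: [SO₂Cl₂]₂/[SO₂Cl₂]₁ = 0.26/0.13 = 2
Step 4: n = ln(2)/ln(2) = 1.00 ≈ 1
Step 5: The reaction is first order in SO₂Cl₂.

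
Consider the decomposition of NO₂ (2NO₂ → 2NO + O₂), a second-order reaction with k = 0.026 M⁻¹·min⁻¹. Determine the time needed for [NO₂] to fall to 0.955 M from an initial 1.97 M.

20.75 min

Step 1: For second-order: t = (1/[NO₂] - 1/[NO₂]₀)/k
Step 2: t = (1/0.955 - 1/1.97)/0.026
Step 3: t = (1.047 - 0.5076)/0.026
Step 4: t = 0.5395/0.026 = 20.75 min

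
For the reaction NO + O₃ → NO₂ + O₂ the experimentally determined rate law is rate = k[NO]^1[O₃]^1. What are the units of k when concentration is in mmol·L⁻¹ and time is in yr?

(mmol·L⁻¹)⁻¹·yr⁻¹

Step 1: Overall order = 1 + 1 = 2.
Step 2: rate has units mmol·L⁻¹·yr⁻¹; [NO]^1[O₃]^1 has units (mmol·L⁻¹)^2.
Step 3: k = rate/([NO]^1[O₃]^1), so units of k = (mmol·L⁻¹)^(1-2)·yr⁻¹ = (mmol·L⁻¹)⁻¹·yr⁻¹.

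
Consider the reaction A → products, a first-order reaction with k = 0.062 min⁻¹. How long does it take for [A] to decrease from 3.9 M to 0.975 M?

22.36 min

Step 1: For first-order: t = ln([A]₀/[A])/k
Step 2: t = ln(3.9/0.975)/0.062
Step 3: t = ln(4)/0.062
Step 4: t = 1.386/0.062 = 22.36 min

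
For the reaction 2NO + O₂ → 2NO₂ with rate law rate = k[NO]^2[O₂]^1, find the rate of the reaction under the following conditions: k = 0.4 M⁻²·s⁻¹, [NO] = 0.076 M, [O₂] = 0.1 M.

0.000231 M/s

Step 1: The rate law is rate = k[NO]^2[O₂]^1
Step 2: Substitute: rate = 0.4 × (0.076)^2 × (0.1)^1
Step 3: rate = 0.4 × 0.005776 × 0.1 = 0.00023104 M/s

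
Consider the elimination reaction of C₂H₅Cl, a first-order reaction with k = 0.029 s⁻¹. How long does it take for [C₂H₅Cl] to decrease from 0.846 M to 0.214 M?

47.4 s

Step 1: For first-order: t = ln([C₂H₅Cl]₀/[C₂H₅Cl])/k
Step 2: t = ln(0.846/0.214)/0.029
Step 3: t = ln(3.953)/0.029
Step 4: t = 1.375/0.029 = 47.4 s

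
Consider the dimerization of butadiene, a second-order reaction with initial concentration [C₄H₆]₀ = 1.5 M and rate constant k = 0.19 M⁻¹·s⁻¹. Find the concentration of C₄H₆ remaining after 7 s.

0.5008 M

Step 1: For a second-order reaction: 1/[C₄H₆] = 1/[C₄H₆]₀ + kt
Step 2: 1/[C₄H₆] = 1/1.5 + 0.19 × 7
Step 3: 1/[C₄H₆] = 0.6667 + 1.33 = 1.997
Step 4: [C₄H₆] = 1/1.997 = 0.5008 M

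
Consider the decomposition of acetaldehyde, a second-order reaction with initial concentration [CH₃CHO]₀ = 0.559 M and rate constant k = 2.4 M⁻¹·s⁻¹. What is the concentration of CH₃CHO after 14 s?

0.02826 M

Step 1: For a second-order reaction: 1/[CH₃CHO] = 1/[CH₃CHO]₀ + kt
Step 2: 1/[CH₃CHO] = 1/0.559 + 2.4 × 14
Step 3: 1/[CH₃CHO] = 1.789 + 33.6 = 35.39
Step 4: [CH₃CHO] = 1/35.39 = 0.02826 M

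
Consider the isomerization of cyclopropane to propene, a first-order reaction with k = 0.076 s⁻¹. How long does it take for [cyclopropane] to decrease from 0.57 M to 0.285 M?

9.12 s

Step 1: For first-order: t = ln([cyclopropane]₀/[cyclopropane])/k
Step 2: t = ln(0.57/0.285)/0.076
Step 3: t = ln(2)/0.076
Step 4: t = 0.6931/0.076 = 9.12 s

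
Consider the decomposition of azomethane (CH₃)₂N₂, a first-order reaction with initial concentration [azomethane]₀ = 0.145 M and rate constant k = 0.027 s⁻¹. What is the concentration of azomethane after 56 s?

0.03197 M

Step 1: For a first-order reaction: [azomethane] = [azomethane]₀ × e^(-kt)
Step 2: [azomethane] = 0.145 × e^(-0.027 × 56)
Step 3: [azomethane] = 0.145 × e^(-1.512)
Step 4: [azomethane] = 0.145 × 0.220469 = 0.03197 M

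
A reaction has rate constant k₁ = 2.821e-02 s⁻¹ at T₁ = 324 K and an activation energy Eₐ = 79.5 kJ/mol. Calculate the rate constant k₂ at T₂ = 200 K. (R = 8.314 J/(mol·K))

3.189e-10 s⁻¹

Step 1: Use the two-temperature Arrhenius form: ln(k₂/k₁) = -Eₐ/R × (1/T₂ - 1/T₁)
Step 2: Convert Eₐ to J/mol: 79.5 kJ/mol = 79500 J/mol
Step 3: 1/T₂ - 1/T₁ = 1/200 - 1/324 = 1.913580e-03 K⁻¹
Step 4: ln(k₂/k₁) = -79500/8.314 × 1.913580e-03 = -18.29800
Step 5: k₂ = k₁ × exp(-18.29800) = 2.821e-02 × 1.13052e-08 = 3.189e-10 s⁻¹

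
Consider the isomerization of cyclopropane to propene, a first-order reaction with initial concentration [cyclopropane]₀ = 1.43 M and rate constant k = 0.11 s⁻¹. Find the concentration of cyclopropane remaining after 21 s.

0.1419 M

Step 1: For a first-order reaction: [cyclopropane] = [cyclopropane]₀ × e^(-kt)
Step 2: [cyclopropane] = 1.43 × e^(-0.11 × 21)
Step 3: [cyclopropane] = 1.43 × e^(-2.31)
Step 4: [cyclopropane] = 1.43 × 0.0992613 = 0.1419 M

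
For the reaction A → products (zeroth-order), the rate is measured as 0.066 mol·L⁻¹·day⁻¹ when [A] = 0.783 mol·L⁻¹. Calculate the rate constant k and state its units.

0.066 mol·L⁻¹·day⁻¹

Step 1: For a zeroth-order reaction, rate = k (independent of concentration).
Step 2: k = rate = 0.066 mol·L⁻¹·day⁻¹.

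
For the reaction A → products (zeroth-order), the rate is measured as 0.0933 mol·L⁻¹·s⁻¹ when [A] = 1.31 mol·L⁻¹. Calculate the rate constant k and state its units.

0.0933 mol·L⁻¹·s⁻¹

Step 1: For a zeroth-order reaction, rate = k (independent of concentration).
Step 2: k = rate = 0.0933 mol·L⁻¹·s⁻¹.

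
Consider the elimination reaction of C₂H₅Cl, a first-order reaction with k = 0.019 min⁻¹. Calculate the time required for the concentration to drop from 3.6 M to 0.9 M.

72.96 min

Step 1: For first-order: t = ln([C₂H₅Cl]₀/[C₂H₅Cl])/k
Step 2: t = ln(3.6/0.9)/0.019
Step 3: t = ln(4)/0.019
Step 4: t = 1.386/0.019 = 72.96 min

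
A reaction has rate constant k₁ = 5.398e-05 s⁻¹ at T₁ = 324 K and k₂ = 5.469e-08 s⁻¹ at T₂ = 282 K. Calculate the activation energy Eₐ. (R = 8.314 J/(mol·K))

124.7 kJ/mol

Step 1: Use the two-temperature Arrhenius form: ln(k₂/k₁) = -Eₐ/R × (1/T₂ - 1/T₁)
Step 2: ln(k₂/k₁) = ln(5.469e-08/5.398e-05) = ln(0.00101315) = -6.89469
Step 3: 1/T₂ - 1/T₁ = 1/282 - 1/324 = 4.596795e-04 K⁻¹
Step 4: Eₐ = -R × ln(k₂/k₁) / (1/T₂ - 1/T₁) = -8.314 × -6.89469 / 4.596795e-04
Step 5: Eₐ = 1.2470e+05 J/mol = 124.7 kJ/mol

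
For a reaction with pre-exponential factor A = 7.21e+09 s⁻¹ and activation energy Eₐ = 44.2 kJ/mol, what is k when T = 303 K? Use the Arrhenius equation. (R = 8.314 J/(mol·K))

1.73e+02 s⁻¹

Step 1: Use the Arrhenius equation: k = A × exp(-Eₐ/RT)
Step 2: Convert Eₐ to J/mol: 44.2 kJ/mol = 44200 J/mol
Step 3: Calculate the exponent: -Eₐ/(RT) = -44200/(8.314 × 303) = -17.54566
Step 4: k = 7.21e+09 × exp(-17.54566)
Step 5: k = 7.21e+09 × 2.39893e-08 = 1.7296e+02 s⁻¹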